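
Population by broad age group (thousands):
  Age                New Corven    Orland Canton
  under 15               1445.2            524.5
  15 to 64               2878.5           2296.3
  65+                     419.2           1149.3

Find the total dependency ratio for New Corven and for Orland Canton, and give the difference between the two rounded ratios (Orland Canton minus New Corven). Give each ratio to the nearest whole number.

New Corven: (1445.2 + 419.2) / 2878.5 × 100 = 1864.4 / 2878.5 × 100 = 65
Orland Canton: (524.5 + 1149.3) / 2296.3 × 100 = 1673.8 / 2296.3 × 100 = 73

New Corven: 65
Orland Canton: 73
Difference: +8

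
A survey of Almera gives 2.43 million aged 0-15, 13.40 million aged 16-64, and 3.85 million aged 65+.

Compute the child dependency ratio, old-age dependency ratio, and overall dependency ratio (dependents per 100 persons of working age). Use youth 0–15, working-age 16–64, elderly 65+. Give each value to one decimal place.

Youth dependency ratio = 2.43 / 13.40 × 100 = 18.1
Old-age dependency ratio = 3.85 / 13.40 × 100 = 28.7
Total dependency ratio = (2.43 + 3.85) / 13.40 × 100 = 6.28 / 13.40 × 100 = 46.9

Youth dependency ratio: 18.1
Old-age dependency ratio: 28.7
Total dependency ratio: 46.9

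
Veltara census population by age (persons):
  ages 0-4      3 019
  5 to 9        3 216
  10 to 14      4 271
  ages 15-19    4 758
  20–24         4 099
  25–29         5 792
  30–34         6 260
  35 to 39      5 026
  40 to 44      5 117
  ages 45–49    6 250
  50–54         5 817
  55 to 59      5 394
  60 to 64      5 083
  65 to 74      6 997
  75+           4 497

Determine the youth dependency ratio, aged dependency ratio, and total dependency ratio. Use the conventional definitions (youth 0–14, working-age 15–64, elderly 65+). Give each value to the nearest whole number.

0–14: 3 019 + 3 216 + 4 271 = 10 506
15–64: 4 758 + 4 099 + 5 792 + 6 260 + 5 026 + 5 117 + 6 250 + 5 817 + 5 394 + 5 083 = 53 596
65+: 6 997 + 4 497 = 11 494
Youth dependency ratio = 10 506 / 53 596 × 100 = 20
Old-age dependency ratio = 11 494 / 53 596 × 100 = 21
Total dependency ratio = (10 506 + 11 494) / 53 596 × 100 = 22 000 / 53 596 × 100 = 41

Youth dependency ratio: 20
Old-age dependency ratio: 21
Total dependency ratio: 41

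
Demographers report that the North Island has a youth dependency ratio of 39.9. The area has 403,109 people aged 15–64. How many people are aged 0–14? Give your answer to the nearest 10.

Aged 0–14: 160,840

Youth dependency ratio = youth / working-age × 100
39.9 = Y / 403,109 × 100
⇒ 160,840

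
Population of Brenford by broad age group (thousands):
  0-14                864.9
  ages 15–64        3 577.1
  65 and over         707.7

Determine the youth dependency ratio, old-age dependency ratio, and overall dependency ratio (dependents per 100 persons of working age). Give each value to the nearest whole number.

Youth dependency ratio: 24
Old-age dependency ratio: 20
Total dependency ratio: 44

Youth dependency ratio = 864.9 / 3 577.1 × 100 = 24
Old-age dependency ratio = 707.7 / 3 577.1 × 100 = 20
Total dependency ratio = (864.9 + 707.7) / 3 577.1 × 100 = 1 572.6 / 3 577.1 × 100 = 44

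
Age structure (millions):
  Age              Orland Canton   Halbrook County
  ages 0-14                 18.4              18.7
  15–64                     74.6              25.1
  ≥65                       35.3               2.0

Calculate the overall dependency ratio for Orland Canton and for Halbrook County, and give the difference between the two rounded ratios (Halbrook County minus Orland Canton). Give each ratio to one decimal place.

Orland Canton: (18.4 + 35.3) / 74.6 × 100 = 53.7 / 74.6 × 100 = 72.0
Halbrook County: (18.7 + 2.0) / 25.1 × 100 = 20.7 / 25.1 × 100 = 82.5

Orland Canton: 72.0
Halbrook County: 82.5
Difference: +10.5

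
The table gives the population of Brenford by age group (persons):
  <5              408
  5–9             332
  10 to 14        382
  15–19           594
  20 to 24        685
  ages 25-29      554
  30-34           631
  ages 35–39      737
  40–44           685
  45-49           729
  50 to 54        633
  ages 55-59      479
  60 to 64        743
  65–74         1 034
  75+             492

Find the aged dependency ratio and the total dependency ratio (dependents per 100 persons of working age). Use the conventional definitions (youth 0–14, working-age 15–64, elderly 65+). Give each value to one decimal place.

Old-age dependency ratio: 23.6
Total dependency ratio: 40.9

0–14: 408 + 332 + 382 = 1 122
15–64: 594 + 685 + 554 + 631 + 737 + 685 + 729 + 633 + 479 + 743 = 6 470
65+: 1 034 + 492 = 1 526
Old-age dependency ratio = 1 526 / 6 470 × 100 = 23.6
Total dependency ratio = (1 122 + 1 526) / 6 470 × 100 = 2 648 / 6 470 × 100 = 40.9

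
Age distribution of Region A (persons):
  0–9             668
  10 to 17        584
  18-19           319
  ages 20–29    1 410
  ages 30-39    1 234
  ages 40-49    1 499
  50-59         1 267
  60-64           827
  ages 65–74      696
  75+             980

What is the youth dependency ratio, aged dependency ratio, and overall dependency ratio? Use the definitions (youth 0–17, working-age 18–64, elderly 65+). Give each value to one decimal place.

Youth dependency ratio: 19.1
Old-age dependency ratio: 25.6
Total dependency ratio: 44.7

0–17: 668 + 584 = 1 252
18–64: 319 + 1 410 + 1 234 + 1 499 + 1 267 + 827 = 6 556
65+: 696 + 980 = 1 676
Youth dependency ratio = 1 252 / 6 556 × 100 = 19.1
Old-age dependency ratio = 1 676 / 6 556 × 100 = 25.6
Total dependency ratio = (1 252 + 1 676) / 6 556 × 100 = 2 928 / 6 556 × 100 = 44.7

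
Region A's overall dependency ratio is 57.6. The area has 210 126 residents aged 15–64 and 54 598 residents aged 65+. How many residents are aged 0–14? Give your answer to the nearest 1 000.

Total dependency ratio = (youth + elderly) / working-age × 100
57.6 = (Y + 54 598) / 210 126 × 100
⇒ 66 000

Aged 0–14: 66 000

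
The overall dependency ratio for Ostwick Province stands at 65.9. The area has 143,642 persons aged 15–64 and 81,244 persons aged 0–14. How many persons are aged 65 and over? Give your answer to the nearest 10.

Total dependency ratio = (youth + elderly) / working-age × 100
65.9 = (81,244 + E) / 143,642 × 100
⇒ 13,420

Aged 65 and over: 13,420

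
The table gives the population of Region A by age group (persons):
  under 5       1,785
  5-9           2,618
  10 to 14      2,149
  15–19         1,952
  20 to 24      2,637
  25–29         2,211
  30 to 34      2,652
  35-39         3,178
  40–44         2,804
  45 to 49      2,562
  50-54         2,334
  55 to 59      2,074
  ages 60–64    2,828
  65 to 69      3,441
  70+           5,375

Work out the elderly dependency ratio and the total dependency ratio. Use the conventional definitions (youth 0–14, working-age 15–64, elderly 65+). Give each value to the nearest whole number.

0–14: 1,785 + 2,618 + 2,149 = 6,552
15–64: 1,952 + 2,637 + 2,211 + 2,652 + 3,178 + 2,804 + 2,562 + 2,334 + 2,074 + 2,828 = 25,232
65+: 3,441 + 5,375 = 8,816
Old-age dependency ratio = 8,816 / 25,232 × 100 = 35
Total dependency ratio = (6,552 + 8,816) / 25,232 × 100 = 15,368 / 25,232 × 100 = 61

Old-age dependency ratio: 35
Total dependency ratio: 61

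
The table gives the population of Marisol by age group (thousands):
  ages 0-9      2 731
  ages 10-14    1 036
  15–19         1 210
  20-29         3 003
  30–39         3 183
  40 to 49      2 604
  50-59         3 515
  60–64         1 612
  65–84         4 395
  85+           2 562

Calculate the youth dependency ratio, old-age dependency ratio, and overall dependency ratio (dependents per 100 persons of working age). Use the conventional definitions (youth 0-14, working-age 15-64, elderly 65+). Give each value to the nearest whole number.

0–14: 2 731 + 1 036 = 3 767
15–64: 1 210 + 3 003 + 3 183 + 2 604 + 3 515 + 1 612 = 15 127
65+: 4 395 + 2 562 = 6 957
Youth dependency ratio = 3 767 / 15 127 × 100 = 25
Old-age dependency ratio = 6 957 / 15 127 × 100 = 46
Total dependency ratio = (3 767 + 6 957) / 15 127 × 100 = 10 724 / 15 127 × 100 = 71

Youth dependency ratio: 25
Old-age dependency ratio: 46
Total dependency ratio: 71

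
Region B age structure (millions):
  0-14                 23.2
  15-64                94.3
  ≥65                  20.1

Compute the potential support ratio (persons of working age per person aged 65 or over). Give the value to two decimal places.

Potential support ratio: 4.69

Potential support ratio = 94.3 / 20.1 = 4.69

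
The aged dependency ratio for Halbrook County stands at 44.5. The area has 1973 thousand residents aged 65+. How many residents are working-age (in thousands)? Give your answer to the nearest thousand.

Working-age: 4434

Old-age dependency ratio = elderly / working-age × 100
44.5 = 1973 / W × 100
⇒ 4434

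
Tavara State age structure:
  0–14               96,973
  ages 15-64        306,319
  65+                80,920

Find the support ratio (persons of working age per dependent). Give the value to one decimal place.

Support ratio: 1.7

Support ratio = 306,319 / (96,973 + 80,920) = 306,319 / 177,893 = 1.7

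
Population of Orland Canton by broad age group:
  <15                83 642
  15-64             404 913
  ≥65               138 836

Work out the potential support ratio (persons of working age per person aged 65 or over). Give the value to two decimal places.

Potential support ratio: 2.92

Potential support ratio = 404 913 / 138 836 = 2.92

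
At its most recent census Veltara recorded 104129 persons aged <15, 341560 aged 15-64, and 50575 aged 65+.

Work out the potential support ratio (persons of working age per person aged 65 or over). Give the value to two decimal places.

Potential support ratio: 6.75

Potential support ratio = 341560 / 50575 = 6.75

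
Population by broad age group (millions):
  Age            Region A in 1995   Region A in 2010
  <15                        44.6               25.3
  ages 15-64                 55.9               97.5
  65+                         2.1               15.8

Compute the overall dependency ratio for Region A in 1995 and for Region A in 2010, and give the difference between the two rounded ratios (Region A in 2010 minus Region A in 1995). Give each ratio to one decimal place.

Region A in 1995: (44.6 + 2.1) / 55.9 × 100 = 46.7 / 55.9 × 100 = 83.5
Region A in 2010: (25.3 + 15.8) / 97.5 × 100 = 41.1 / 97.5 × 100 = 42.2

Region A in 1995: 83.5
Region A in 2010: 42.2
Difference: -41.3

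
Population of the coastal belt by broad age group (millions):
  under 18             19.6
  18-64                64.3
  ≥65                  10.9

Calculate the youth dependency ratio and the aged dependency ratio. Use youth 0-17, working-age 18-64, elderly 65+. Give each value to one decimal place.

Youth dependency ratio = 19.6 / 64.3 × 100 = 30.5
Old-age dependency ratio = 10.9 / 64.3 × 100 = 17.0

Youth dependency ratio: 30.5
Old-age dependency ratio: 17.0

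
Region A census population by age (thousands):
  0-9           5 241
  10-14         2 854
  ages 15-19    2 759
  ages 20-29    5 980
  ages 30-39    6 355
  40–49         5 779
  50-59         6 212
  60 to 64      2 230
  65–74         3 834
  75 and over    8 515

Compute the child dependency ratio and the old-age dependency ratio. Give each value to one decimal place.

Youth dependency ratio: 27.6
Old-age dependency ratio: 42.1

0–14: 5 241 + 2 854 = 8 095
15–64: 2 759 + 5 980 + 6 355 + 5 779 + 6 212 + 2 230 = 29 315
65+: 3 834 + 8 515 = 12 349
Youth dependency ratio = 8 095 / 29 315 × 100 = 27.6
Old-age dependency ratio = 12 349 / 29 315 × 100 = 42.1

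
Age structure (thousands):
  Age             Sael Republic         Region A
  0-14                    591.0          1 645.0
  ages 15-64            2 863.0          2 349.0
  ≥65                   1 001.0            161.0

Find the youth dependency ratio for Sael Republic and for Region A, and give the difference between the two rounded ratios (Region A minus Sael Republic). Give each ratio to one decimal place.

Sael Republic: 20.6
Region A: 70.0
Difference: +49.4

Sael Republic: 591.0 / 2 863.0 × 100 = 20.6
Region A: 1 645.0 / 2 349.0 × 100 = 70.0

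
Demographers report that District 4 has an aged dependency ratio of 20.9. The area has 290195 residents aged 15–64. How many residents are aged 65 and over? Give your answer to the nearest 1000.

Aged 65 and over: 61000

Old-age dependency ratio = elderly / working-age × 100
20.9 = E / 290195 × 100
⇒ 61000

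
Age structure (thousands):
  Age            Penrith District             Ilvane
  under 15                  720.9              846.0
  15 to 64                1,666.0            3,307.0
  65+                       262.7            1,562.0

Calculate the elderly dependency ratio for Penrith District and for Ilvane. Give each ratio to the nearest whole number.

Penrith District: 262.7 / 1,666.0 × 100 = 16
Ilvane: 1,562.0 / 3,307.0 × 100 = 47

Penrith District: 16
Ilvane: 47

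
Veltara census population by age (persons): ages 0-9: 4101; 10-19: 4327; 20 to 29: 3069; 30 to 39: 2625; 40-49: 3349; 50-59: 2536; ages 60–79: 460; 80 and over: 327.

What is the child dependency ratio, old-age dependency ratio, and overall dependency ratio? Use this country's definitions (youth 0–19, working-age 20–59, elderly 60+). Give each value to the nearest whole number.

0–19: 4101 + 4327 = 8428
20–59: 3069 + 2625 + 3349 + 2536 = 11579
60+: 460 + 327 = 787
Youth dependency ratio = 8428 / 11579 × 100 = 73
Old-age dependency ratio = 787 / 11579 × 100 = 7
Total dependency ratio = (8428 + 787) / 11579 × 100 = 9215 / 11579 × 100 = 80

Youth dependency ratio: 73
Old-age dependency ratio: 7
Total dependency ratio: 80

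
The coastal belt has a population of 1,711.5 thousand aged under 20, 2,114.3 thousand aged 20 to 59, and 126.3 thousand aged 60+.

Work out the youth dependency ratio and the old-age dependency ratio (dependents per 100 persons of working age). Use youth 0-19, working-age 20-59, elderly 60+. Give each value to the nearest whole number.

Youth dependency ratio: 81
Old-age dependency ratio: 6

Youth dependency ratio = 1,711.5 / 2,114.3 × 100 = 81
Old-age dependency ratio = 126.3 / 2,114.3 × 100 = 6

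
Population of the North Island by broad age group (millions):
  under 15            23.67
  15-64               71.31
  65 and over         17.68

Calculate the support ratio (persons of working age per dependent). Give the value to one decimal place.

Support ratio = 71.31 / (23.67 + 17.68) = 71.31 / 41.35 = 1.7

Support ratio: 1.7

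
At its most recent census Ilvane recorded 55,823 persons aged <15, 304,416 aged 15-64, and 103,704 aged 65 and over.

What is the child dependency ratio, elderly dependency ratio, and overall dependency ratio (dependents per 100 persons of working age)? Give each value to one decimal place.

Youth dependency ratio: 18.3
Old-age dependency ratio: 34.1
Total dependency ratio: 52.4

Youth dependency ratio = 55,823 / 304,416 × 100 = 18.3
Old-age dependency ratio = 103,704 / 304,416 × 100 = 34.1
Total dependency ratio = (55,823 + 103,704) / 304,416 × 100 = 159,527 / 304,416 × 100 = 52.4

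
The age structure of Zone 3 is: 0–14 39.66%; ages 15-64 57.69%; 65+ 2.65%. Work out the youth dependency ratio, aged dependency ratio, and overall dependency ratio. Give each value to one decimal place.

Youth dependency ratio: 68.7
Old-age dependency ratio: 4.6
Total dependency ratio: 73.3

Youth dependency ratio = 39.66 / 57.69 × 100 = 68.7
Old-age dependency ratio = 2.65 / 57.69 × 100 = 4.6
Total dependency ratio = (39.66 + 2.65) / 57.69 × 100 = 42.31 / 57.69 × 100 = 73.3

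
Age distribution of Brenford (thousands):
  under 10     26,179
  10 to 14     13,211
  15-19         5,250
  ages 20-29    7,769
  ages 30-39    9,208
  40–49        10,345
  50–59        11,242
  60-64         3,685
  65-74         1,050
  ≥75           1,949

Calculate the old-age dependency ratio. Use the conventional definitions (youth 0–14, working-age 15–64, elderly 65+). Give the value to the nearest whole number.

0–14: 26,179 + 13,211 = 39,390
15–64: 5,250 + 7,769 + 9,208 + 10,345 + 11,242 + 3,685 = 47,499
65+: 1,050 + 1,949 = 2,999
Old-age dependency ratio = 2,999 / 47,499 × 100 = 6

Old-age dependency ratio: 6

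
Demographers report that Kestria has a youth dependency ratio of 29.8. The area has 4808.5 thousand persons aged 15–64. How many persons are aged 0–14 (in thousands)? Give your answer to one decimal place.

Youth dependency ratio = youth / working-age × 100
29.8 = Y / 4808.5 × 100
⇒ 1432.9

Aged 0–14: 1432.9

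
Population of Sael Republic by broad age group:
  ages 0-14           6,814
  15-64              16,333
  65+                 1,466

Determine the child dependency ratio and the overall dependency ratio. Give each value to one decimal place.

Youth dependency ratio: 41.7
Total dependency ratio: 50.7

Youth dependency ratio = 6,814 / 16,333 × 100 = 41.7
Total dependency ratio = (6,814 + 1,466) / 16,333 × 100 = 8,280 / 16,333 × 100 = 50.7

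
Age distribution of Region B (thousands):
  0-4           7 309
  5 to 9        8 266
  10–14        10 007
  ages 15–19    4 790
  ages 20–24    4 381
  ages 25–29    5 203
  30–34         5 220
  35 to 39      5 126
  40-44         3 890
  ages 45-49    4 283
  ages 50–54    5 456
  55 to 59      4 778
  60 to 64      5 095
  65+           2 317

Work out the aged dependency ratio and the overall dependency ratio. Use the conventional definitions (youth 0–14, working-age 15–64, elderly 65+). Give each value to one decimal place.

0–14: 7 309 + 8 266 + 10 007 = 25 582
15–64: 4 790 + 4 381 + 5 203 + 5 220 + 5 126 + 3 890 + 4 283 + 5 456 + 4 778 + 5 095 = 48 222
65+: 2 317
Old-age dependency ratio = 2 317 / 48 222 × 100 = 4.8
Total dependency ratio = (25 582 + 2 317) / 48 222 × 100 = 27 899 / 48 222 × 100 = 57.9

Old-age dependency ratio: 4.8
Total dependency ratio: 57.9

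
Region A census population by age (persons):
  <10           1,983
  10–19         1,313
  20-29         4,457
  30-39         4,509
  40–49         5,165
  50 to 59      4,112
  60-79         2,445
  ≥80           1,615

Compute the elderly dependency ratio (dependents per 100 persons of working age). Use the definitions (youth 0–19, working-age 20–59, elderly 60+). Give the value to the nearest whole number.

0–19: 1,983 + 1,313 = 3,296
20–59: 4,457 + 4,509 + 5,165 + 4,112 = 18,243
60+: 2,445 + 1,615 = 4,060
Old-age dependency ratio = 4,060 / 18,243 × 100 = 22

Old-age dependency ratio: 22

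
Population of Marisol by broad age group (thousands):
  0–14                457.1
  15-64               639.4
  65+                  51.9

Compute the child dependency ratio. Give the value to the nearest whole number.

Youth dependency ratio = 457.1 / 639.4 × 100 = 71

Youth dependency ratio: 71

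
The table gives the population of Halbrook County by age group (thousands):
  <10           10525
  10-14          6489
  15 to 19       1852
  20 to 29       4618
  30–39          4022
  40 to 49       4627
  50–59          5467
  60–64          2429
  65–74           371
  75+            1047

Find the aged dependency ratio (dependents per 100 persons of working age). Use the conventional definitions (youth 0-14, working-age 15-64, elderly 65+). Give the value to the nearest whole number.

0–14: 10525 + 6489 = 17014
15–64: 1852 + 4618 + 4022 + 4627 + 5467 + 2429 = 23015
65+: 371 + 1047 = 1418
Old-age dependency ratio = 1418 / 23015 × 100 = 6

Old-age dependency ratio: 6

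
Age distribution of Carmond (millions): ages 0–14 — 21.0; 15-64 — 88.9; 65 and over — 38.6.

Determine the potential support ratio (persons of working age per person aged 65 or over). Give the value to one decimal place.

Potential support ratio: 2.3

Potential support ratio = 88.9 / 38.6 = 2.3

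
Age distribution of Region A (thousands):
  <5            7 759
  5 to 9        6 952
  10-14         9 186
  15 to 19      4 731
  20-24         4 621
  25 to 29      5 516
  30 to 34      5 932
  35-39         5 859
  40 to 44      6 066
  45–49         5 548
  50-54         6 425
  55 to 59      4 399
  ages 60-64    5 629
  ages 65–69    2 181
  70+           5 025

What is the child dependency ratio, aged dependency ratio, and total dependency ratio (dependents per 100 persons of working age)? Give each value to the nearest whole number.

Youth dependency ratio: 44
Old-age dependency ratio: 13
Total dependency ratio: 57

0–14: 7 759 + 6 952 + 9 186 = 23 897
15–64: 4 731 + 4 621 + 5 516 + 5 932 + 5 859 + 6 066 + 5 548 + 6 425 + 4 399 + 5 629 = 54 726
65+: 2 181 + 5 025 = 7 206
Youth dependency ratio = 23 897 / 54 726 × 100 = 44
Old-age dependency ratio = 7 206 / 54 726 × 100 = 13
Total dependency ratio = (23 897 + 7 206) / 54 726 × 100 = 31 103 / 54 726 × 100 = 57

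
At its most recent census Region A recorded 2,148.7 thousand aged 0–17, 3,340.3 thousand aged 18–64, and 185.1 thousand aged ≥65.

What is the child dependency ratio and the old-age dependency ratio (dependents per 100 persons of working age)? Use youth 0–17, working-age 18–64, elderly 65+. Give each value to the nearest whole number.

Youth dependency ratio = 2,148.7 / 3,340.3 × 100 = 64
Old-age dependency ratio = 185.1 / 3,340.3 × 100 = 6

Youth dependency ratio: 64
Old-age dependency ratio: 6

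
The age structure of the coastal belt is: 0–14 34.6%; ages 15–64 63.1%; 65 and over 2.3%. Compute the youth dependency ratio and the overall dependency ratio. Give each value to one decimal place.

Youth dependency ratio = 34.6 / 63.1 × 100 = 54.8
Total dependency ratio = (34.6 + 2.3) / 63.1 × 100 = 36.9 / 63.1 × 100 = 58.5

Youth dependency ratio: 54.8
Total dependency ratio: 58.5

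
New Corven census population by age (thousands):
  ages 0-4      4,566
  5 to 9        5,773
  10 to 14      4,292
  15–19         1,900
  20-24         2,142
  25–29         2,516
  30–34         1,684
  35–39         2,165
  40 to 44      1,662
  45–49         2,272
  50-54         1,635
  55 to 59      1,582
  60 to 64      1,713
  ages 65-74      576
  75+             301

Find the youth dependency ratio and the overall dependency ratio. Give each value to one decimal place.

Youth dependency ratio: 75.9
Total dependency ratio: 80.5

0–14: 4,566 + 5,773 + 4,292 = 14,631
15–64: 1,900 + 2,142 + 2,516 + 1,684 + 2,165 + 1,662 + 2,272 + 1,635 + 1,582 + 1,713 = 19,271
65+: 576 + 301 = 877
Youth dependency ratio = 14,631 / 19,271 × 100 = 75.9
Total dependency ratio = (14,631 + 877) / 19,271 × 100 = 15,508 / 19,271 × 100 = 80.5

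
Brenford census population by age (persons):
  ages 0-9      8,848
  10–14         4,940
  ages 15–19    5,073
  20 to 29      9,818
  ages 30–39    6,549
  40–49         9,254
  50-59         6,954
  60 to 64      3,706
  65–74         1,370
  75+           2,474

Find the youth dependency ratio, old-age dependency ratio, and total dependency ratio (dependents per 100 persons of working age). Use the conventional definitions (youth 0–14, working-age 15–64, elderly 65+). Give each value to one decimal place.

Youth dependency ratio: 33.3
Old-age dependency ratio: 9.3
Total dependency ratio: 42.6

0–14: 8,848 + 4,940 = 13,788
15–64: 5,073 + 9,818 + 6,549 + 9,254 + 6,954 + 3,706 = 41,354
65+: 1,370 + 2,474 = 3,844
Youth dependency ratio = 13,788 / 41,354 × 100 = 33.3
Old-age dependency ratio = 3,844 / 41,354 × 100 = 9.3
Total dependency ratio = (13,788 + 3,844) / 41,354 × 100 = 17,632 / 41,354 × 100 = 42.6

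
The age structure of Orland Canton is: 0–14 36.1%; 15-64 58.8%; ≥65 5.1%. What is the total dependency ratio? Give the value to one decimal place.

Total dependency ratio = (36.1 + 5.1) / 58.8 × 100 = 41.2 / 58.8 × 100 = 70.1

Total dependency ratio: 70.1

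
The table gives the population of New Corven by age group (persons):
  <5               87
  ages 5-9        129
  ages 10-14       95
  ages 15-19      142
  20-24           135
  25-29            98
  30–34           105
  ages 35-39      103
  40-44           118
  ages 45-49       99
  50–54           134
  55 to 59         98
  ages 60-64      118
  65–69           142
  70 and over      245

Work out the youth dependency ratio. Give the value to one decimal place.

0–14: 87 + 129 + 95 = 311
15–64: 142 + 135 + 98 + 105 + 103 + 118 + 99 + 134 + 98 + 118 = 1,150
65+: 142 + 245 = 387
Youth dependency ratio = 311 / 1,150 × 100 = 27.0

Youth dependency ratio: 27.0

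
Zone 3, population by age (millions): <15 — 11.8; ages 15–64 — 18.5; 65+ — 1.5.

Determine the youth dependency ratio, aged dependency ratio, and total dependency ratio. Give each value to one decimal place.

Youth dependency ratio = 11.8 / 18.5 × 100 = 63.8
Old-age dependency ratio = 1.5 / 18.5 × 100 = 8.1
Total dependency ratio = (11.8 + 1.5) / 18.5 × 100 = 13.3 / 18.5 × 100 = 71.9

Youth dependency ratio: 63.8
Old-age dependency ratio: 8.1
Total dependency ratio: 71.9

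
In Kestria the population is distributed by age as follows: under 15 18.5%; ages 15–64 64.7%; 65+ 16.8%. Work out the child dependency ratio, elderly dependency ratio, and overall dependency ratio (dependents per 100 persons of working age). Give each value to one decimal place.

Youth dependency ratio: 28.6
Old-age dependency ratio: 26.0
Total dependency ratio: 54.6

Youth dependency ratio = 18.5 / 64.7 × 100 = 28.6
Old-age dependency ratio = 16.8 / 64.7 × 100 = 26.0
Total dependency ratio = (18.5 + 16.8) / 64.7 × 100 = 35.3 / 64.7 × 100 = 54.6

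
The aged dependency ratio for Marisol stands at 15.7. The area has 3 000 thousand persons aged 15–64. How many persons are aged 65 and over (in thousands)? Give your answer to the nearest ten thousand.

Old-age dependency ratio = elderly / working-age × 100
15.7 = E / 3 000 × 100
⇒ 470

Aged 65 and over: 470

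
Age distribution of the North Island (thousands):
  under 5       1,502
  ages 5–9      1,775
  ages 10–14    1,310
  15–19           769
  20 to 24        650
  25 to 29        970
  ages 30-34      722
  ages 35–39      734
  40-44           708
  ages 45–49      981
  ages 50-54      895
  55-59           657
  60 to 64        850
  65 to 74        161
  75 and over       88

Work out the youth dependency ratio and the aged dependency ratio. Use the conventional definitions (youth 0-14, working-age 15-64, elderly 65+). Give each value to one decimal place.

0–14: 1,502 + 1,775 + 1,310 = 4,587
15–64: 769 + 650 + 970 + 722 + 734 + 708 + 981 + 895 + 657 + 850 = 7,936
65+: 161 + 88 = 249
Youth dependency ratio = 4,587 / 7,936 × 100 = 57.8
Old-age dependency ratio = 249 / 7,936 × 100 = 3.1

Youth dependency ratio: 57.8
Old-age dependency ratio: 3.1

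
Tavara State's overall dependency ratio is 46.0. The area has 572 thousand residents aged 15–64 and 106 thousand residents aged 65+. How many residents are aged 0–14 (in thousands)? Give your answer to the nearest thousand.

Aged 0–14: 157

Total dependency ratio = (youth + elderly) / working-age × 100
46.0 = (Y + 106) / 572 × 100
⇒ 157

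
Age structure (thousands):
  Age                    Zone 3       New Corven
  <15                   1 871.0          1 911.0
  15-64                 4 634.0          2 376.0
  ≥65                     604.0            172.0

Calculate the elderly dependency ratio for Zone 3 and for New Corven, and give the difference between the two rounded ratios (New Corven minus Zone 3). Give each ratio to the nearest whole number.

Zone 3: 604.0 / 4 634.0 × 100 = 13
New Corven: 172.0 / 2 376.0 × 100 = 7

Zone 3: 13
New Corven: 7
Difference: -6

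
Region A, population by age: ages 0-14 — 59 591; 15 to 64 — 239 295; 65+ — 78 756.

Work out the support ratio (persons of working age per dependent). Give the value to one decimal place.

Support ratio: 1.7

Support ratio = 239 295 / (59 591 + 78 756) = 239 295 / 138 347 = 1.7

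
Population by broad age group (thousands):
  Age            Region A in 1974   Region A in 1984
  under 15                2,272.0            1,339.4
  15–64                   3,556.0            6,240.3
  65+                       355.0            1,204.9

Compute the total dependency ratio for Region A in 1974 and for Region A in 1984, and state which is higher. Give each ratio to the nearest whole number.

Region A in 1974: 74
Region A in 1984: 41
Higher: Region A in 1974

Region A in 1974: (2,272.0 + 355.0) / 3,556.0 × 100 = 2,627.0 / 3,556.0 × 100 = 74
Region A in 1984: (1,339.4 + 1,204.9) / 6,240.3 × 100 = 2,544.3 / 6,240.3 × 100 = 41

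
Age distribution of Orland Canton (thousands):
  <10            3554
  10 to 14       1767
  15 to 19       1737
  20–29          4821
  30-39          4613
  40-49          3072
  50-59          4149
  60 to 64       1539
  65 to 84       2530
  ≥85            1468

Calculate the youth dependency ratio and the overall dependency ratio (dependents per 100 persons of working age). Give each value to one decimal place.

0–14: 3554 + 1767 = 5321
15–64: 1737 + 4821 + 4613 + 3072 + 4149 + 1539 = 19931
65+: 2530 + 1468 = 3998
Youth dependency ratio = 5321 / 19931 × 100 = 26.7
Total dependency ratio = (5321 + 3998) / 19931 × 100 = 9319 / 19931 × 100 = 46.8

Youth dependency ratio: 26.7
Total dependency ratio: 46.8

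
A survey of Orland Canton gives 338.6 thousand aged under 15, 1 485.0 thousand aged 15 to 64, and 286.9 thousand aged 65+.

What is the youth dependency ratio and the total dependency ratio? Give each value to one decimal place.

Youth dependency ratio: 22.8
Total dependency ratio: 42.1

Youth dependency ratio = 338.6 / 1 485.0 × 100 = 22.8
Total dependency ratio = (338.6 + 286.9) / 1 485.0 × 100 = 625.5 / 1 485.0 × 100 = 42.1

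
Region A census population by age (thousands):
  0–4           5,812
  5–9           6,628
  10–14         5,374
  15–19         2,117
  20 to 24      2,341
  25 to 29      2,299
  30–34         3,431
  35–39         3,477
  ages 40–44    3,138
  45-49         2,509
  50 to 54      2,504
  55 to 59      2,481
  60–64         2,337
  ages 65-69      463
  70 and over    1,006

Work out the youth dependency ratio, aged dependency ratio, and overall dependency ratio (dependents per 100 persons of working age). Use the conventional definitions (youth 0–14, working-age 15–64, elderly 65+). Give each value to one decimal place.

0–14: 5,812 + 6,628 + 5,374 = 17,814
15–64: 2,117 + 2,341 + 2,299 + 3,431 + 3,477 + 3,138 + 2,509 + 2,504 + 2,481 + 2,337 = 26,634
65+: 463 + 1,006 = 1,469
Youth dependency ratio = 17,814 / 26,634 × 100 = 66.9
Old-age dependency ratio = 1,469 / 26,634 × 100 = 5.5
Total dependency ratio = (17,814 + 1,469) / 26,634 × 100 = 19,283 / 26,634 × 100 = 72.4

Youth dependency ratio: 66.9
Old-age dependency ratio: 5.5
Total dependency ratio: 72.4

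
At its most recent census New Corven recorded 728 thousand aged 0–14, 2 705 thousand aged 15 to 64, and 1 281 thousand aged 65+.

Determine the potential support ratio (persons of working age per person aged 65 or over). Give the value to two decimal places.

Potential support ratio: 2.11

Potential support ratio = 2 705 / 1 281 = 2.11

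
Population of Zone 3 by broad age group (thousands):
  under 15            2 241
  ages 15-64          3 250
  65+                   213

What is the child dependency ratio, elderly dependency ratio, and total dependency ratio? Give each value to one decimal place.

Youth dependency ratio = 2 241 / 3 250 × 100 = 69.0
Old-age dependency ratio = 213 / 3 250 × 100 = 6.6
Total dependency ratio = (2 241 + 213) / 3 250 × 100 = 2 454 / 3 250 × 100 = 75.5

Youth dependency ratio: 69.0
Old-age dependency ratio: 6.6
Total dependency ratio: 75.5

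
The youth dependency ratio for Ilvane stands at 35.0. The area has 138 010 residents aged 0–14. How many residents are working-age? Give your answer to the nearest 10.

Working-age: 394 310

Youth dependency ratio = youth / working-age × 100
35.0 = 138 010 / W × 100
⇒ 394 310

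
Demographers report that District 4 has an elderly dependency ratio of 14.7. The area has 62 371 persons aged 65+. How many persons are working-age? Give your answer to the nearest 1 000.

Working-age: 424 000

Old-age dependency ratio = elderly / working-age × 100
14.7 = 62 371 / W × 100
⇒ 424 000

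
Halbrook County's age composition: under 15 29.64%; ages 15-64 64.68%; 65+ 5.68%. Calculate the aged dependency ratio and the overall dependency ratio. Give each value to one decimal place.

Old-age dependency ratio = 5.68 / 64.68 × 100 = 8.8
Total dependency ratio = (29.64 + 5.68) / 64.68 × 100 = 35.32 / 64.68 × 100 = 54.6

Old-age dependency ratio: 8.8
Total dependency ratio: 54.6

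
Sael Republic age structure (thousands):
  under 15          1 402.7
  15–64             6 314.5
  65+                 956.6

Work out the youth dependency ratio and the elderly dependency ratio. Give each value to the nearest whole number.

Youth dependency ratio: 22
Old-age dependency ratio: 15

Youth dependency ratio = 1 402.7 / 6 314.5 × 100 = 22
Old-age dependency ratio = 956.6 / 6 314.5 × 100 = 15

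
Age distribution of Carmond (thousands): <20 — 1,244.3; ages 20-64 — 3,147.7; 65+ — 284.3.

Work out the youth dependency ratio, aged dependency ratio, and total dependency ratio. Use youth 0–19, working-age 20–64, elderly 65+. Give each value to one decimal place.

Youth dependency ratio = 1,244.3 / 3,147.7 × 100 = 39.5
Old-age dependency ratio = 284.3 / 3,147.7 × 100 = 9.0
Total dependency ratio = (1,244.3 + 284.3) / 3,147.7 × 100 = 1,528.6 / 3,147.7 × 100 = 48.6

Youth dependency ratio: 39.5
Old-age dependency ratio: 9.0
Total dependency ratio: 48.6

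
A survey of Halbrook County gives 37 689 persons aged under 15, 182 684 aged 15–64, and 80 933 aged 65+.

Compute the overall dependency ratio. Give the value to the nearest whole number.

Total dependency ratio = (37 689 + 80 933) / 182 684 × 100 = 118 622 / 182 684 × 100 = 65

Total dependency ratio: 65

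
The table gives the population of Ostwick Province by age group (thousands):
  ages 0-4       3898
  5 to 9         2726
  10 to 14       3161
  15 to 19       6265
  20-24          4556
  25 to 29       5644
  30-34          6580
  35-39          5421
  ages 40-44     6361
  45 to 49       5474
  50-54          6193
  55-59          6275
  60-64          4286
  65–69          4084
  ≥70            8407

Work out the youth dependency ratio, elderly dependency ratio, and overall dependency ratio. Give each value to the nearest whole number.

Youth dependency ratio: 17
Old-age dependency ratio: 22
Total dependency ratio: 39

0–14: 3898 + 2726 + 3161 = 9785
15–64: 6265 + 4556 + 5644 + 6580 + 5421 + 6361 + 5474 + 6193 + 6275 + 4286 = 57055
65+: 4084 + 8407 = 12491
Youth dependency ratio = 9785 / 57055 × 100 = 17
Old-age dependency ratio = 12491 / 57055 × 100 = 22
Total dependency ratio = (9785 + 12491) / 57055 × 100 = 22276 / 57055 × 100 = 39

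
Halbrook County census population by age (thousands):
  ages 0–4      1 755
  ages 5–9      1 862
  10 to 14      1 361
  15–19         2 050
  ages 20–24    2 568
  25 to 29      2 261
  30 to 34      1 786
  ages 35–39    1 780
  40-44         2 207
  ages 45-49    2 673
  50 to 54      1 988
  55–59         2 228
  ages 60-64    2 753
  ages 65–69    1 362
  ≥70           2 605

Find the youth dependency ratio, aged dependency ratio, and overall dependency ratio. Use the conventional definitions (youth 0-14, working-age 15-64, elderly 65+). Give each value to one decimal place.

0–14: 1 755 + 1 862 + 1 361 = 4 978
15–64: 2 050 + 2 568 + 2 261 + 1 786 + 1 780 + 2 207 + 2 673 + 1 988 + 2 228 + 2 753 = 22 294
65+: 1 362 + 2 605 = 3 967
Youth dependency ratio = 4 978 / 22 294 × 100 = 22.3
Old-age dependency ratio = 3 967 / 22 294 × 100 = 17.8
Total dependency ratio = (4 978 + 3 967) / 22 294 × 100 = 8 945 / 22 294 × 100 = 40.1

Youth dependency ratio: 22.3
Old-age dependency ratio: 17.8
Total dependency ratio: 40.1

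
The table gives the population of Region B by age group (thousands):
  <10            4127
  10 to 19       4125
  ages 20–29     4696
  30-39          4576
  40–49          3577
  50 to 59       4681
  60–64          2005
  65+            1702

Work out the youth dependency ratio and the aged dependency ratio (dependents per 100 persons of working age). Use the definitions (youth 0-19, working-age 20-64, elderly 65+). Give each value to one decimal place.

Youth dependency ratio: 42.2
Old-age dependency ratio: 8.7

0–19: 4127 + 4125 = 8252
20–64: 4696 + 4576 + 3577 + 4681 + 2005 = 19535
65+: 1702
Youth dependency ratio = 8252 / 19535 × 100 = 42.2
Old-age dependency ratio = 1702 / 19535 × 100 = 8.7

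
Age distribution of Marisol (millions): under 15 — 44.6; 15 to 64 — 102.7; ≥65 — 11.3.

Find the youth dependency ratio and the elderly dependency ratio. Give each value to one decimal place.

Youth dependency ratio: 43.4
Old-age dependency ratio: 11.0

Youth dependency ratio = 44.6 / 102.7 × 100 = 43.4
Old-age dependency ratio = 11.3 / 102.7 × 100 = 11.0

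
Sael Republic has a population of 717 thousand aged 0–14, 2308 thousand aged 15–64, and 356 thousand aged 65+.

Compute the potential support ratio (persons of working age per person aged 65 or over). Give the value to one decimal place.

Potential support ratio: 6.5

Potential support ratio = 2308 / 356 = 6.5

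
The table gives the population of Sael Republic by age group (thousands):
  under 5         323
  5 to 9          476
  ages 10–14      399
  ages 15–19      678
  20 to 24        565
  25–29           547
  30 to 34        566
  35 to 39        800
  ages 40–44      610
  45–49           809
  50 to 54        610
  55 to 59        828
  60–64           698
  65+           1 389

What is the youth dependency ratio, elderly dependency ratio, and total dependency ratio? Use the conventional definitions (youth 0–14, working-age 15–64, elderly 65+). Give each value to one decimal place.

0–14: 323 + 476 + 399 = 1 198
15–64: 678 + 565 + 547 + 566 + 800 + 610 + 809 + 610 + 828 + 698 = 6 711
65+: 1 389
Youth dependency ratio = 1 198 / 6 711 × 100 = 17.9
Old-age dependency ratio = 1 389 / 6 711 × 100 = 20.7
Total dependency ratio = (1 198 + 1 389) / 6 711 × 100 = 2 587 / 6 711 × 100 = 38.5

Youth dependency ratio: 17.9
Old-age dependency ratio: 20.7
Total dependency ratio: 38.5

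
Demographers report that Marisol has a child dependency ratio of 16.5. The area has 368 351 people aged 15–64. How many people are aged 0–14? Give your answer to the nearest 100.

Youth dependency ratio = youth / working-age × 100
16.5 = Y / 368 351 × 100
⇒ 60 800

Aged 0–14: 60 800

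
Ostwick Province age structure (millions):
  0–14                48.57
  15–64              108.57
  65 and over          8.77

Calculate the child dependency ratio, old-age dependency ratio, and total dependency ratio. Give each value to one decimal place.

Youth dependency ratio: 44.7
Old-age dependency ratio: 8.1
Total dependency ratio: 52.8

Youth dependency ratio = 48.57 / 108.57 × 100 = 44.7
Old-age dependency ratio = 8.77 / 108.57 × 100 = 8.1
Total dependency ratio = (48.57 + 8.77) / 108.57 × 100 = 57.34 / 108.57 × 100 = 52.8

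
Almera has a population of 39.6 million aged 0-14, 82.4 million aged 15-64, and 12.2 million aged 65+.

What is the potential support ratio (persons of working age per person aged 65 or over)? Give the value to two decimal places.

Potential support ratio: 6.75

Potential support ratio = 82.4 / 12.2 = 6.75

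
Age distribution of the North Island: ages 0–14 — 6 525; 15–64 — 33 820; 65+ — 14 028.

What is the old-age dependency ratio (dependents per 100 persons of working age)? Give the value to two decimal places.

Old-age dependency ratio: 41.48

Old-age dependency ratio = 14 028 / 33 820 × 100 = 41.48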